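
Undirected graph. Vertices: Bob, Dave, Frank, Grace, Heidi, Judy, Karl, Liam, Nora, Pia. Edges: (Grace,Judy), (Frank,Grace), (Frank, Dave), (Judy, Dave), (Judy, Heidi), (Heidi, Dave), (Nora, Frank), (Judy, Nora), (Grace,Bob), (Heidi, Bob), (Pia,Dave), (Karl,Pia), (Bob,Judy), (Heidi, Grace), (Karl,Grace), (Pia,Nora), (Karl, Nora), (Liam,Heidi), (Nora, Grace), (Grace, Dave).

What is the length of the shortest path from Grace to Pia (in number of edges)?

2

Distance 0: Grace.
Distance 1: Bob, Dave, Frank, Heidi, Judy, Karl, Nora.
Distance 2: Liam, Pia — contains Pia.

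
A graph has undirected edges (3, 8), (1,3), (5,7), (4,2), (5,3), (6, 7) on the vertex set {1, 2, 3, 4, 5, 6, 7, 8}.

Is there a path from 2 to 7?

Explore from 2.
Distance 1: reach 4.
The search is exhausted without reaching 7; it lies in a different component.

No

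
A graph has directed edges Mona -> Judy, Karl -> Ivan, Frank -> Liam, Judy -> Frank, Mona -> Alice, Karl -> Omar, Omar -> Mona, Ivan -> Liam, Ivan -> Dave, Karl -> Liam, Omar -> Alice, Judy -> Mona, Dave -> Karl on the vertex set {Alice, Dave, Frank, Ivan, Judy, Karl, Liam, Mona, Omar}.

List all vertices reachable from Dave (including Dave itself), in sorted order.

Alice, Dave, Frank, Ivan, Judy, Karl, Liam, Mona, Omar

Start at Dave.
Its neighbours: Karl.
Then their neighbours: Ivan, Liam, Omar.
Then next layer: Alice, Mona.
Then next layer: Judy.
Then next layer: Frank.
Every vertex is now reached.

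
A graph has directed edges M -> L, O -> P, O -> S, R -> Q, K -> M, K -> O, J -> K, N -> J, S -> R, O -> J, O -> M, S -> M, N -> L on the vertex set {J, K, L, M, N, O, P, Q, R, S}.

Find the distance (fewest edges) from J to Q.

Distance 0: J.
Distance 1: K.
Distance 2: M, O.
Distance 3: L, P, S.
Distance 4: R.
Distance 5: Q — contains Q.

5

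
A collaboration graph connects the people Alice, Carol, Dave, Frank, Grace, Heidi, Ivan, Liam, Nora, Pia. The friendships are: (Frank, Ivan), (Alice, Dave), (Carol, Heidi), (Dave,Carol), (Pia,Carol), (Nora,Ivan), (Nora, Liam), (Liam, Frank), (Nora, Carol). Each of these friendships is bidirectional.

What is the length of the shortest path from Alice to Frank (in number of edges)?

5

Distance 0: Alice.
Distance 1: Dave.
Distance 2: Carol.
Distance 3: Heidi, Nora, Pia.
Distance 4: Ivan, Liam.
Distance 5: Frank — contains Frank.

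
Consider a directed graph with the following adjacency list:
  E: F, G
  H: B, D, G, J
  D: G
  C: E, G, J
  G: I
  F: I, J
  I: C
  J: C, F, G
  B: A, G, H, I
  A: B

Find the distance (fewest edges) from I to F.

Distance 0: I.
Distance 1: C.
Distance 2: E, G, J.
Distance 3: F — contains F.

3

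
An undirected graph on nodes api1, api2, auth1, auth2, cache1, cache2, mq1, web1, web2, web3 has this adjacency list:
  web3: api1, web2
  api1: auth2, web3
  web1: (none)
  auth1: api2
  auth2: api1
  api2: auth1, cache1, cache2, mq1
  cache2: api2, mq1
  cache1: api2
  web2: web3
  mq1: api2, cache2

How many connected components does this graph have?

From api1: component {api1, auth2, web2, web3}.
From api2: component {api2, auth1, cache1, cache2, mq1}.
From web1: component {web1}.
That's 3 components.

3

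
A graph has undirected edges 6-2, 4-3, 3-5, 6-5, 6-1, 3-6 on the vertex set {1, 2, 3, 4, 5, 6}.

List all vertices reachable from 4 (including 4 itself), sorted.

1, 2, 3, 4, 5, 6

Start at 4.
Its neighbours: 3.
Then their neighbours: 5, 6.
Then next layer: 1, 2.
Every vertex is now reached.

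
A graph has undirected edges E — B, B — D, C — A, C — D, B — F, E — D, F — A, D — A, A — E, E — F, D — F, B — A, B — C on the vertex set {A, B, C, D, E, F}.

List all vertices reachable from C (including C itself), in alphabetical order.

A, B, C, D, E, F

Start at C.
Its neighbours: A, B, D.
Then their neighbours: E, F.
Every vertex is now reached.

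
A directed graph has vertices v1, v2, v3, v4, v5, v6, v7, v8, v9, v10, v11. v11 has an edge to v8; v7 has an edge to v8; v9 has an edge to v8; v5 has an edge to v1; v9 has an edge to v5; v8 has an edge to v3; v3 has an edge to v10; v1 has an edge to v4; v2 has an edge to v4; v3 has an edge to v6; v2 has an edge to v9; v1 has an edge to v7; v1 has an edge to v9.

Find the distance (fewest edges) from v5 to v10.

Distance 0: v5.
Distance 1: v1.
Distance 2: v4, v7, v9.
Distance 3: v8.
Distance 4: v3.
Distance 5: v6, v10 — contains v10.

5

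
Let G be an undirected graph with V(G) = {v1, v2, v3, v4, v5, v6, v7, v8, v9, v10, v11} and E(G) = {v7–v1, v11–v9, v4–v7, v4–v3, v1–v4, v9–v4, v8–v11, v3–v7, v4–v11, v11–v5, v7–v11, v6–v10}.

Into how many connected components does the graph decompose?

From v1: component {v1, v3, v4, v5, v7, v8, v9, v11}.
From v2: component {v2}.
From v6: component {v6, v10}.
That's 3 components.

3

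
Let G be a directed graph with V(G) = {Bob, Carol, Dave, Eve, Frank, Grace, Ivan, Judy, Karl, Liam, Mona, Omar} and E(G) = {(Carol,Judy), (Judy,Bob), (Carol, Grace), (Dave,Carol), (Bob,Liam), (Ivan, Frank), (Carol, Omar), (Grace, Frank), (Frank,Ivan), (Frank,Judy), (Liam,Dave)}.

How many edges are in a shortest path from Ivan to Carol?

6

Distance 0: Ivan.
Distance 1: Frank.
Distance 2: Judy.
Distance 3: Bob.
Distance 4: Liam.
Distance 5: Dave.
Distance 6: Carol — contains Carol.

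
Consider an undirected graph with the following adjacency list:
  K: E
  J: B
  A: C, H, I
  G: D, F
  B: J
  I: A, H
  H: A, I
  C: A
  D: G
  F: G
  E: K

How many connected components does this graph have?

4

From A: component {A, C, H, I}.
From B: component {B, J}.
From D: component {D, F, G}.
From E: component {E, K}.
That's 4 components.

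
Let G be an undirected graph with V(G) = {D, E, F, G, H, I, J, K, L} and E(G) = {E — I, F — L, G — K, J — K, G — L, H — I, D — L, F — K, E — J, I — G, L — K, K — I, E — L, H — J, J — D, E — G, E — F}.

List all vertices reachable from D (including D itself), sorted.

D, E, F, G, H, I, J, K, L

Start at D.
Its neighbours: J, L.
Then their neighbours: E, F, G, H, K.
Then next layer: I.
Every vertex is now reached.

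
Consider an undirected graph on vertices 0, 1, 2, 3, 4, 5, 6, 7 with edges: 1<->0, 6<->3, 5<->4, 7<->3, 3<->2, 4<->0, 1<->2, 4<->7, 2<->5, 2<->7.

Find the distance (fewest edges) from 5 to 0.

Distance 0: 5.
Distance 1: 2, 4.
Distance 2: 0, 1, 3, 7 — contains 0.

2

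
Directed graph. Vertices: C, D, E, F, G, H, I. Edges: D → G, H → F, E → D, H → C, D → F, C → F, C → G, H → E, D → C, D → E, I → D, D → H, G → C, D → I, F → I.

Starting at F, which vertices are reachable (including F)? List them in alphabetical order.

Start at F.
Its neighbours: I.
Then their neighbours: D.
Then next layer: C, E, G, H.
Every vertex is now reached.

C, D, E, F, G, H, I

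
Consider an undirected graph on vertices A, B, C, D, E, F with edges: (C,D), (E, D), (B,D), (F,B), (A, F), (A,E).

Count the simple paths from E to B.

E–A–F–B
E–D–B

2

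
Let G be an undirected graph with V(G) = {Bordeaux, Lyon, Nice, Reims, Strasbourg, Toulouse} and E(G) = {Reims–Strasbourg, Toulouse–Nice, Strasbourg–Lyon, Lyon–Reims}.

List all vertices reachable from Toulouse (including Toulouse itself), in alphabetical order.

Start at Toulouse.
Its neighbours: Nice.
Nothing further is reachable.

Nice, Toulouse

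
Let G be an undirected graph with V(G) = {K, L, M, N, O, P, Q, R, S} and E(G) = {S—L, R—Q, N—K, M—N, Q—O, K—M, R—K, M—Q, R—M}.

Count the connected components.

From K: component {K, M, N, O, Q, R}.
From L: component {L, S}.
From P: component {P}.
That's 3 components.

3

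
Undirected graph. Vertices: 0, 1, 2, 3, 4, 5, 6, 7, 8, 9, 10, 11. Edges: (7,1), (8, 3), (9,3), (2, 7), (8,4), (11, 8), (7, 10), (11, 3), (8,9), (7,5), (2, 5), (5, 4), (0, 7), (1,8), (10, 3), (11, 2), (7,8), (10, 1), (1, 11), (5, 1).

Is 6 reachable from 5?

Explore from 5.
Distance 1: reach 1, 2, 4, 7.
Distance 2: reach 0, 8, 10, 11.
Distance 3: reach 3, 9.
The search is exhausted without reaching 6; it lies in a different component.

No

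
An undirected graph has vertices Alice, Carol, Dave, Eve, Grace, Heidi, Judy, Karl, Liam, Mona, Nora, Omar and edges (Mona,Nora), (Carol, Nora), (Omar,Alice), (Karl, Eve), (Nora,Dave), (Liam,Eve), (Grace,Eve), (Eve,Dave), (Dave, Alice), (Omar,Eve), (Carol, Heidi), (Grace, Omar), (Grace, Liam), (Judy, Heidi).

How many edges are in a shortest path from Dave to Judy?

Distance 0: Dave.
Distance 1: Alice, Eve, Nora.
Distance 2: Carol, Grace, Karl, Liam, Mona, Omar.
Distance 3: Heidi.
Distance 4: Judy — contains Judy.

4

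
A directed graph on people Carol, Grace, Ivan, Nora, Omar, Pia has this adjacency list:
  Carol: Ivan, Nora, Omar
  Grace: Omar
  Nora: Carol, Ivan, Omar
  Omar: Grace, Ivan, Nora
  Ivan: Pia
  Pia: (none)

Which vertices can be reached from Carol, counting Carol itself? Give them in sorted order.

Start at Carol.
Its neighbours: Ivan, Nora, Omar.
Then their neighbours: Grace, Pia.
Every vertex is now reached.

Carol, Grace, Ivan, Nora, Omar, Pia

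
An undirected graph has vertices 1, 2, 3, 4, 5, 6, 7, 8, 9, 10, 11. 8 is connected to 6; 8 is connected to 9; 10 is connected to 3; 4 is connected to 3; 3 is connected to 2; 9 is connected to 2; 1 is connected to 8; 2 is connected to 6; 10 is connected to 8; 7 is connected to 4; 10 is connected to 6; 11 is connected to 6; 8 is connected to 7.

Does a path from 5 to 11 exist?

No

5 has no edges, so nothing is reachable from it.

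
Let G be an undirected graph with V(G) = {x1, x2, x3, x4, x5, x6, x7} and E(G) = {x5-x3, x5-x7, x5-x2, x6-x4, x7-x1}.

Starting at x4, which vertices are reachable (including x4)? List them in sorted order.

Start at x4.
Its neighbours: x6.
Nothing further is reachable.

x4, x6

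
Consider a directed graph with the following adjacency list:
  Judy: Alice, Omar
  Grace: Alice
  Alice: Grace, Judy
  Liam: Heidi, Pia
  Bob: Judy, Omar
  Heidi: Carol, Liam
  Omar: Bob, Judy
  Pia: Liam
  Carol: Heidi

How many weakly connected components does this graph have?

From Alice: component {Alice, Bob, Grace, Judy, Omar}.
From Carol: component {Carol, Heidi, Liam, Pia}.
That's 2 components.

2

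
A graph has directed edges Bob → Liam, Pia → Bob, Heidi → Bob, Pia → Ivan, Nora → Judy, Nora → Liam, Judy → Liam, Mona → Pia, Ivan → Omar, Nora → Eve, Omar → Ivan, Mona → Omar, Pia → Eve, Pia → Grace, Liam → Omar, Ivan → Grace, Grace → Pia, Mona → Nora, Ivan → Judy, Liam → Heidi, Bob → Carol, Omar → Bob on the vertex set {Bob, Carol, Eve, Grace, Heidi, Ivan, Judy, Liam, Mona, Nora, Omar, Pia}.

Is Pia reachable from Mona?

Yes

Explore from Mona.
Distance 1: reach Nora, Omar, Pia.
Found Pia.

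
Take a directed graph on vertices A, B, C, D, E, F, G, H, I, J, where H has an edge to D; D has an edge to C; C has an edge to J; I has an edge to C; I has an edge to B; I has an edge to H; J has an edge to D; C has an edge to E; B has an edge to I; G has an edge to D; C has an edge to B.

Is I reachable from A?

A has no outgoing edges, so nothing is reachable from it.

No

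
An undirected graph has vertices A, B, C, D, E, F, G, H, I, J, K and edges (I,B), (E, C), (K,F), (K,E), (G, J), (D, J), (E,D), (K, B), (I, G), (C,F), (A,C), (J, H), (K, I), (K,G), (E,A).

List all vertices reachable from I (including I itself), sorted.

Start at I.
Its neighbours: B, G, K.
Then their neighbours: E, F, J.
Then next layer: A, C, D, H.
Every vertex is now reached.

A, B, C, D, E, F, G, H, I, J, K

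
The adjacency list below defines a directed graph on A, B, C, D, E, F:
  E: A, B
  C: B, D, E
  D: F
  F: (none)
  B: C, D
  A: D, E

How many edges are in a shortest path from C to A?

2

Distance 0: C.
Distance 1: B, D, E.
Distance 2: A, F — contains A.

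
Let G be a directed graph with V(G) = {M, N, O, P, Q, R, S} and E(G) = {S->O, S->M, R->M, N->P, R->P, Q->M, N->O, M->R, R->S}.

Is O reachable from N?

Yes

Explore from N.
Distance 1: reach O, P.
Found O.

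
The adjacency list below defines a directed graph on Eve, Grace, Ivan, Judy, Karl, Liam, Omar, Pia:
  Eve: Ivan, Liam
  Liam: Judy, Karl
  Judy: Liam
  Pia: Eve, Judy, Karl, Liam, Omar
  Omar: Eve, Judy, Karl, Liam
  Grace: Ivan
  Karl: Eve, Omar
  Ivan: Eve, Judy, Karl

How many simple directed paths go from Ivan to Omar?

3

Ivan→Eve→Liam→Karl→Omar
Ivan→Judy→Liam→Karl→Omar
Ivan→Karl→Omar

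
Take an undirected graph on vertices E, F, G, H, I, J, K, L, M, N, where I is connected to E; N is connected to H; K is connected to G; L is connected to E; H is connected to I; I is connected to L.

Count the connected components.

5

From E: component {E, H, I, L, N}.
From F: component {F}.
From G: component {G, K}.
From J: component {J}.
From M: component {M}.
That's 5 components.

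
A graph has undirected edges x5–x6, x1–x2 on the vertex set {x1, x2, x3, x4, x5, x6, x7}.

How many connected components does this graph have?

From x1: component {x1, x2}.
From x3: component {x3}.
From x4: component {x4}.
From x5: component {x5, x6}.
From x7: component {x7}.
That's 5 components.

5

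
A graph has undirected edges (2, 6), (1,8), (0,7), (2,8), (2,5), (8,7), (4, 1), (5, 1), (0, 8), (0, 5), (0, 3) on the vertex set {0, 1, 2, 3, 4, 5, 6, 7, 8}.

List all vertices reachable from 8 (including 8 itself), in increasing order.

Start at 8.
Its neighbours: 0, 1, 2, 7.
Then their neighbours: 3, 4, 5, 6.
Every vertex is now reached.

0, 1, 2, 3, 4, 5, 6, 7, 8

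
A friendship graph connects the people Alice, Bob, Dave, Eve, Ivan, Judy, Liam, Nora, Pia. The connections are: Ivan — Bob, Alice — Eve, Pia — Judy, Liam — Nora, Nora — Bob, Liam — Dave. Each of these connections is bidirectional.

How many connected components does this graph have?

From Alice: component {Alice, Eve}.
From Bob: component {Bob, Dave, Ivan, Liam, Nora}.
From Judy: component {Judy, Pia}.
That's 3 components.

3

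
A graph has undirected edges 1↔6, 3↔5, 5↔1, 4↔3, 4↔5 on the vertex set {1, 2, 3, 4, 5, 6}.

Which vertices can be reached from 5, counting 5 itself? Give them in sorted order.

1, 3, 4, 5, 6

Start at 5.
Its neighbours: 1, 3, 4.
Then their neighbours: 6.
Nothing further is reachable.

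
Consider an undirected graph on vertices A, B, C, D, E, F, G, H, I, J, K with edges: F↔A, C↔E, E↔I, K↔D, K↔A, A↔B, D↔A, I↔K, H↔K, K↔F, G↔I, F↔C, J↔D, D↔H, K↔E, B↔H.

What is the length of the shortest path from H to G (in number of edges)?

3

Distance 0: H.
Distance 1: B, D, K.
Distance 2: A, E, F, I, J.
Distance 3: C, G — contains G.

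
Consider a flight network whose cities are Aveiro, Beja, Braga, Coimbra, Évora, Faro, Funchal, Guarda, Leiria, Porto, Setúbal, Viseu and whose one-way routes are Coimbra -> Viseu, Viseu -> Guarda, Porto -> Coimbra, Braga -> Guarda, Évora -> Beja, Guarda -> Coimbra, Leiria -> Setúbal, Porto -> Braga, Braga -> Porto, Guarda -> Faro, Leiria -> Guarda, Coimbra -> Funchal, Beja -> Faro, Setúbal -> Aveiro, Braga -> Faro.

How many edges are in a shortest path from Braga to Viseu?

3

Distance 0: Braga.
Distance 1: Faro, Guarda, Porto.
Distance 2: Coimbra.
Distance 3: Funchal, Viseu — contains Viseu.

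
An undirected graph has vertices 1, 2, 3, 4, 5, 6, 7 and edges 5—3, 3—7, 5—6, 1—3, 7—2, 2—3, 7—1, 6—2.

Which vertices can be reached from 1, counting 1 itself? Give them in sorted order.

Start at 1.
Its neighbours: 3, 7.
Then their neighbours: 2, 5.
Then next layer: 6.
Nothing further is reachable.

1, 2, 3, 5, 6, 7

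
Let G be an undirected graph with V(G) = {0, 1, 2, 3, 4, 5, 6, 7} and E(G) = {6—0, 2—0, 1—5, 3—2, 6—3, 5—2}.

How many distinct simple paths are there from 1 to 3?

2

1–5–2–0–6–3
1–5–2–3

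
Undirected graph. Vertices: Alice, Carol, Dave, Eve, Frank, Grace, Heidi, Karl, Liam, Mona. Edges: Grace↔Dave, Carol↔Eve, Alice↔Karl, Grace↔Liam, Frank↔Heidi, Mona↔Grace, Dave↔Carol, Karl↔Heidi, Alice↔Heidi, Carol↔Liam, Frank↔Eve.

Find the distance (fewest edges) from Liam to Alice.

5

Distance 0: Liam.
Distance 1: Carol, Grace.
Distance 2: Dave, Eve, Mona.
Distance 3: Frank.
Distance 4: Heidi.
Distance 5: Alice, Karl — contains Alice.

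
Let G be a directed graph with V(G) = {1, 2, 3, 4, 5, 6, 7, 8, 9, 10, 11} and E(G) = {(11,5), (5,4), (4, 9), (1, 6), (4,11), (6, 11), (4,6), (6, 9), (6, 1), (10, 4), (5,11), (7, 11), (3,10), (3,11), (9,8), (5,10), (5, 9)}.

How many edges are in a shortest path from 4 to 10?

3

Distance 0: 4.
Distance 1: 6, 9, 11.
Distance 2: 1, 5, 8.
Distance 3: 10 — contains 10.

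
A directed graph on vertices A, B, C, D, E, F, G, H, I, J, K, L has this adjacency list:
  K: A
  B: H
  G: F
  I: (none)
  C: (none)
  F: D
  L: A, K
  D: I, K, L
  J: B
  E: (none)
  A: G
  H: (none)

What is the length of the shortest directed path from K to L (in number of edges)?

5

Distance 0: K.
Distance 1: A.
Distance 2: G.
Distance 3: F.
Distance 4: D.
Distance 5: I, L — contains L.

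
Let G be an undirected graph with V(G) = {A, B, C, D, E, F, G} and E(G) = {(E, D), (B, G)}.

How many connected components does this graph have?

5

From A: component {A}.
From B: component {B, G}.
From C: component {C}.
From D: component {D, E}.
From F: component {F}.
That's 5 components.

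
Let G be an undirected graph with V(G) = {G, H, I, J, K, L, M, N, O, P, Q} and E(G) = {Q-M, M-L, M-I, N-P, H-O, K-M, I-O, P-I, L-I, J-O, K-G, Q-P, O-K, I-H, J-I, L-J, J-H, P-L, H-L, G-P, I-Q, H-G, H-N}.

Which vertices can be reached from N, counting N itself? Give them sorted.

G, H, I, J, K, L, M, N, O, P, Q

Start at N.
Its neighbours: H, P.
Then their neighbours: G, I, J, L, O, Q.
Then next layer: K, M.
Every vertex is now reached.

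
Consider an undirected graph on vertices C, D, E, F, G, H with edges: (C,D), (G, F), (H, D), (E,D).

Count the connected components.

From C: component {C, D, E, H}.
From F: component {F, G}.
That's 2 components.

2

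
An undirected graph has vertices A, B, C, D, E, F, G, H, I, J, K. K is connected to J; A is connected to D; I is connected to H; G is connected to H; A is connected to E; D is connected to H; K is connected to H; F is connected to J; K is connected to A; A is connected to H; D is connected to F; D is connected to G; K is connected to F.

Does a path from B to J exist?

No

B has no edges, so nothing is reachable from it.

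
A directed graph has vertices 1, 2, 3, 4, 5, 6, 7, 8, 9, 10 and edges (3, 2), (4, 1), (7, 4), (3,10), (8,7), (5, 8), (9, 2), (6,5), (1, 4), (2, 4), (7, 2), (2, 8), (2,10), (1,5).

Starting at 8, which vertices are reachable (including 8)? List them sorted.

Start at 8.
Its neighbours: 7.
Then their neighbours: 2, 4.
Then next layer: 1, 10.
Then next layer: 5.
Nothing further is reachable.

1, 2, 4, 5, 7, 8, 10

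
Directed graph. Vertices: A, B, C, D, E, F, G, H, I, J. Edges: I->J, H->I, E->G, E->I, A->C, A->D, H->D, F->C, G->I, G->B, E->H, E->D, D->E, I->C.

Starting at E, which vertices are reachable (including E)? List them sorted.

B, C, D, E, G, H, I, J

Start at E.
Its neighbours: D, G, H, I.
Then their neighbours: B, C, J.
Nothing further is reachable.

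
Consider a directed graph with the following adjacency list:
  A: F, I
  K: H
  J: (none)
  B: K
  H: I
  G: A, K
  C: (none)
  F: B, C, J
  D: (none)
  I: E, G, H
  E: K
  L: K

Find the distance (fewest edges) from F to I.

4

Distance 0: F.
Distance 1: B, C, J.
Distance 2: K.
Distance 3: H.
Distance 4: I — contains I.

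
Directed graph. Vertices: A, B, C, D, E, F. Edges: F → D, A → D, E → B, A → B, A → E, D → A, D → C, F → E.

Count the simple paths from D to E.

D→A→E

1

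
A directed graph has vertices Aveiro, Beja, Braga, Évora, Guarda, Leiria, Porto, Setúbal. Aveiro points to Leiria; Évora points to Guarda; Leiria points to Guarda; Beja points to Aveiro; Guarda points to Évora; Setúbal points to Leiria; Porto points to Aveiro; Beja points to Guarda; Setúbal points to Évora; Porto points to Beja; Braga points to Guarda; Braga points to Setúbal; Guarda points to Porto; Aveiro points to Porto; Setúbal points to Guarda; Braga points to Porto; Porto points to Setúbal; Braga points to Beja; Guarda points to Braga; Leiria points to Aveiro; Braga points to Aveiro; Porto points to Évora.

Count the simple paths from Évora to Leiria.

11

Évora→Guarda→Braga→Aveiro→Leiria
Évora→Guarda→Braga→Aveiro→Porto→Setúbal→Leiria
Évora→Guarda→Braga→Beja→Aveiro→Leiria
Évora→Guarda→Braga→Beja→Aveiro→Porto→Setúbal→Leiria
Évora→Guarda→Braga→Porto→Aveiro→Leiria
Évora→Guarda→Braga→Porto→Beja→Aveiro→Leiria
Évora→Guarda→Braga→Porto→Setúbal→Leiria
Évora→Guarda→Braga→Setúbal→Leiria
Évora→Guarda→Porto→Aveiro→Leiria
Évora→Guarda→Porto→Beja→Aveiro→Leiria
Évora→Guarda→Porto→Setúbal→Leiria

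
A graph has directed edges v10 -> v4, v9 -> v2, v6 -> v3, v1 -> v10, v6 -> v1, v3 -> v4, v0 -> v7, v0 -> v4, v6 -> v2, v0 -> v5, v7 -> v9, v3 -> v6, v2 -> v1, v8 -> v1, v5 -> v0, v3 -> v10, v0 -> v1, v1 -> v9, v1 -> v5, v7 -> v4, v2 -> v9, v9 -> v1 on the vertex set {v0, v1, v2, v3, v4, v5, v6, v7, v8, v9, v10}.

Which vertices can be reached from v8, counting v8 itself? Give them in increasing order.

v0, v1, v2, v4, v5, v7, v8, v9, v10

Start at v8.
Its neighbours: v1.
Then their neighbours: v5, v9, v10.
Then next layer: v0, v2, v4.
Then next layer: v7.
Nothing further is reachable.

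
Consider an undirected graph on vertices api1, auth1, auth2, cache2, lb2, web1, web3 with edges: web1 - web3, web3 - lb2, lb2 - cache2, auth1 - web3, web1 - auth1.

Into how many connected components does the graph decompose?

3

From api1: component {api1}.
From auth1: component {auth1, cache2, lb2, web1, web3}.
From auth2: component {auth2}.
That's 3 components.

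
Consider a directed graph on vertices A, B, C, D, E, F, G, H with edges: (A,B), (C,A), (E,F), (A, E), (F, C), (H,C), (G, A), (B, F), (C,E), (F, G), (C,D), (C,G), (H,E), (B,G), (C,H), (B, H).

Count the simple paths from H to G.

8

H→C→A→B→F→G
H→C→A→B→G
H→C→A→E→F→G
H→C→E→F→G
H→C→G
H→E→F→C→A→B→G
H→E→F→C→G
H→E→F→G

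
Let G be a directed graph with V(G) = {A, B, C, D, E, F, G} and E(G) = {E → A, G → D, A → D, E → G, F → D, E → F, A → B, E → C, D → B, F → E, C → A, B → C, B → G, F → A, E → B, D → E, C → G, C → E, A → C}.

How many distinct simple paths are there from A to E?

A→B→C→E
A→B→C→G→D→E
A→B→G→D→E
A→C→E
A→C→G→D→E
A→D→B→C→E
A→D→E

7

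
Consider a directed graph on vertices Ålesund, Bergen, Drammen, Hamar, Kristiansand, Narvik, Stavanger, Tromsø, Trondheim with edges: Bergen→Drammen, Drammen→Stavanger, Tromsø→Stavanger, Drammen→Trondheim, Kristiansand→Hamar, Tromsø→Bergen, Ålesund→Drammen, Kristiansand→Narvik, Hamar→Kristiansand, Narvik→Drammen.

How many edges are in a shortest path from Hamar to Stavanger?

4

Distance 0: Hamar.
Distance 1: Kristiansand.
Distance 2: Narvik.
Distance 3: Drammen.
Distance 4: Stavanger, Trondheim — contains Stavanger.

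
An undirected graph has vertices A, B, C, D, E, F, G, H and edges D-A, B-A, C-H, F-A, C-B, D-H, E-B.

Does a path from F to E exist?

Yes

Explore from F.
Distance 1: reach A.
Distance 2: reach B, D.
Distance 3: reach C, E, H.
Found E.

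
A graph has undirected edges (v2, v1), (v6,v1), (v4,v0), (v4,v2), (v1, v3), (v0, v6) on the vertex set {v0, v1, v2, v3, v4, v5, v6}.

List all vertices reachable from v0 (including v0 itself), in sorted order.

v0, v1, v2, v3, v4, v6

Start at v0.
Its neighbours: v4, v6.
Then their neighbours: v1, v2.
Then next layer: v3.
Nothing further is reachable.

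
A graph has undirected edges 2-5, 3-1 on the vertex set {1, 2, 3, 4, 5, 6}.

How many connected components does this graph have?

From 1: component {1, 3}.
From 2: component {2, 5}.
From 4: component {4}.
From 6: component {6}.
That's 4 components.

4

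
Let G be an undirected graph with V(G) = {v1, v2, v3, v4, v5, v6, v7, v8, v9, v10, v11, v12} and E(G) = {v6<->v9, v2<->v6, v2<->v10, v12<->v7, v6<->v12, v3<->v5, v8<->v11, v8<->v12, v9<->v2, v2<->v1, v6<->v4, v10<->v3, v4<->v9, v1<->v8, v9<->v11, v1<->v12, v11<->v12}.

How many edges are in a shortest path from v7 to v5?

Distance 0: v7.
Distance 1: v12.
Distance 2: v1, v6, v8, v11.
Distance 3: v2, v4, v9.
Distance 4: v10.
Distance 5: v3.
Distance 6: v5 — contains v5.

6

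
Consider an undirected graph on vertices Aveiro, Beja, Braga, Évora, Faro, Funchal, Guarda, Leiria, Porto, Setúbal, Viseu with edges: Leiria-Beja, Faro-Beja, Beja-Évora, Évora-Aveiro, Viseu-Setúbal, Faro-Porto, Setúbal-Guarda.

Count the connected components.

From Aveiro: component {Aveiro, Beja, Évora, Faro, Leiria, Porto}.
From Braga: component {Braga}.
From Funchal: component {Funchal}.
From Guarda: component {Guarda, Setúbal, Viseu}.
That's 4 components.

4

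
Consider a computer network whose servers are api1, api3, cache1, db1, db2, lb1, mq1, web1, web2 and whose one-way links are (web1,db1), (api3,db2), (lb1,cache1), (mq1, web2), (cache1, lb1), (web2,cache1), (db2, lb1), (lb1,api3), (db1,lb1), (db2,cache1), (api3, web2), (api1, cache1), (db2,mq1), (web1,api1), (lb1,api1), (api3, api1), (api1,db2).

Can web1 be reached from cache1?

No

Explore from cache1.
Distance 1: reach lb1.
Distance 2: reach api1, api3.
Distance 3: reach db2, web2.
Distance 4: reach mq1.
The search from cache1 is exhausted; no directed path reaches web1.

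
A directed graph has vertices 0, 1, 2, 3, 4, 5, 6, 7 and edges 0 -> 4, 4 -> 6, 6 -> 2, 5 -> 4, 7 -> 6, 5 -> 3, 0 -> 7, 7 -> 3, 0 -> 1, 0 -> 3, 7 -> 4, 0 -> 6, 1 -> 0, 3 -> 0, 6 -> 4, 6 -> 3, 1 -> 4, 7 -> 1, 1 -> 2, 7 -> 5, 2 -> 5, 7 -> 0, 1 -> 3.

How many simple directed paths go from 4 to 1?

4→6→2→5→3→0→1
4→6→2→5→3→0→7→1
4→6→3→0→1
4→6→3→0→7→1

4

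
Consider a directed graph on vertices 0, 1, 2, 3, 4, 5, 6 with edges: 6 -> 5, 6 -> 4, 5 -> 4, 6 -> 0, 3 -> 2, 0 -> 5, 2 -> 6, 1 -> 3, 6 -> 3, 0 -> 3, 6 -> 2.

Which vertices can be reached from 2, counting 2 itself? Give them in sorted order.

Start at 2.
Its neighbours: 6.
Then their neighbours: 0, 3, 4, 5.
Nothing further is reachable.

0, 2, 3, 4, 5, 6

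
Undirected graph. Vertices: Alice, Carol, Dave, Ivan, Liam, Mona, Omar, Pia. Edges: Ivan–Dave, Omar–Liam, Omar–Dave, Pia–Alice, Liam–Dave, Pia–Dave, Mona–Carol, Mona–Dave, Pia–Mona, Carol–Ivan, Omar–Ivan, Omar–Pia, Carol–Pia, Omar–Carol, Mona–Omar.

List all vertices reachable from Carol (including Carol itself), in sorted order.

Alice, Carol, Dave, Ivan, Liam, Mona, Omar, Pia

Start at Carol.
Its neighbours: Ivan, Mona, Omar, Pia.
Then their neighbours: Alice, Dave, Liam.
Every vertex is now reached.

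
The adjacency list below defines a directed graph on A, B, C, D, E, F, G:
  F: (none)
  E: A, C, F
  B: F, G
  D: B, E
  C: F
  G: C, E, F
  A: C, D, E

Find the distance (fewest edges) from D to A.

Distance 0: D.
Distance 1: B, E.
Distance 2: A, C, F, G — contains A.

2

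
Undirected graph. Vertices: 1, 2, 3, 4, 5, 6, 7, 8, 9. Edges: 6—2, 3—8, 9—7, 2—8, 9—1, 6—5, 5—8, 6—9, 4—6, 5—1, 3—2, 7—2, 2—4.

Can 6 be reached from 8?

Explore from 8.
Distance 1: reach 2, 3, 5.
Distance 2: reach 1, 4, 6, 7.
Found 6.

Yes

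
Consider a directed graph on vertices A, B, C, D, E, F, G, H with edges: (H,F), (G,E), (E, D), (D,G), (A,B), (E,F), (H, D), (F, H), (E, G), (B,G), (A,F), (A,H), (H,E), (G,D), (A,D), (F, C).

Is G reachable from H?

Explore from H.
Distance 1: reach D, E, F.
Distance 2: reach C, G.
Found G.

Yes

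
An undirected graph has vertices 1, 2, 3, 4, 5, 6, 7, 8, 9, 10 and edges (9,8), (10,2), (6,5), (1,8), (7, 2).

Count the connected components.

From 1: component {1, 8, 9}.
From 2: component {2, 7, 10}.
From 3: component {3}.
From 4: component {4}.
From 5: component {5, 6}.
That's 5 components.

5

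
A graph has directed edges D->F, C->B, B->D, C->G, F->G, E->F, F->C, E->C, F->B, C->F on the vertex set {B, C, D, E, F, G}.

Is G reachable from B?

Explore from B.
Distance 1: reach D.
Distance 2: reach F.
Distance 3: reach C, G.
Found G.

Yes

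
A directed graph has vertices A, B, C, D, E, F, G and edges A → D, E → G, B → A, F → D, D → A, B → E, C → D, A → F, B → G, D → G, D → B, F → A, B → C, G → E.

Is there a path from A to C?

Explore from A.
Distance 1: reach D, F.
Distance 2: reach B, G.
Distance 3: reach C, E.
Found C.

Yes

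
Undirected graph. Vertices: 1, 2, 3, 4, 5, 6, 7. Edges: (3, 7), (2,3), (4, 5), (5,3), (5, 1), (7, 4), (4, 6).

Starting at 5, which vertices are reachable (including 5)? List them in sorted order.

Start at 5.
Its neighbours: 1, 3, 4.
Then their neighbours: 2, 6, 7.
Every vertex is now reached.

1, 2, 3, 4, 5, 6, 7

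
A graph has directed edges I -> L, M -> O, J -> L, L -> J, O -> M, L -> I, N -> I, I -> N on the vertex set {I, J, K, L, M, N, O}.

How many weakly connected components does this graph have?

3

From I: component {I, J, L, N}.
From K: component {K}.
From M: component {M, O}.
That's 3 components.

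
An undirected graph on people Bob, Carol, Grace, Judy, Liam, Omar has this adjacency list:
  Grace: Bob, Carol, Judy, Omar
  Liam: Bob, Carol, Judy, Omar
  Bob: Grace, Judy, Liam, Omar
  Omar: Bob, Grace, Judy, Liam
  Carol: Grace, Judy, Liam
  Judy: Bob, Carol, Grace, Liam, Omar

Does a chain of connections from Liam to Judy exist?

Explore from Liam.
Distance 1: reach Bob, Carol, Judy, Omar.
Found Judy.

Yes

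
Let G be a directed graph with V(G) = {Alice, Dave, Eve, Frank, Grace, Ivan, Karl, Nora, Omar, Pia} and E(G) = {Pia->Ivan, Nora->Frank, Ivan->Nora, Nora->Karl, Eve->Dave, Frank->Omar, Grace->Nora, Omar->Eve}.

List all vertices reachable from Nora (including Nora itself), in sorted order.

Start at Nora.
Its neighbours: Frank, Karl.
Then their neighbours: Omar.
Then next layer: Eve.
Then next layer: Dave.
Nothing further is reachable.

Dave, Eve, Frank, Karl, Nora, Omar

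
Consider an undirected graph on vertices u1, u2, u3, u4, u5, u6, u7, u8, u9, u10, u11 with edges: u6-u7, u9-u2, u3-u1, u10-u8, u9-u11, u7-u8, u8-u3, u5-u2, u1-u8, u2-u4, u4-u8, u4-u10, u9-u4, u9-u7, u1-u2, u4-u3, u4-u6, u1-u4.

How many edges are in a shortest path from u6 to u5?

3

Distance 0: u6.
Distance 1: u4, u7.
Distance 2: u1, u2, u3, u8, u9, u10.
Distance 3: u5, u11 — contains u5.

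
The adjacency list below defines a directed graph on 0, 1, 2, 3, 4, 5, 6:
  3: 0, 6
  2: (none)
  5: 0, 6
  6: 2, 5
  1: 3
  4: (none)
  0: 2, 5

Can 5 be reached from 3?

Explore from 3.
Distance 1: reach 0, 6.
Distance 2: reach 2, 5.
Found 5.

Yes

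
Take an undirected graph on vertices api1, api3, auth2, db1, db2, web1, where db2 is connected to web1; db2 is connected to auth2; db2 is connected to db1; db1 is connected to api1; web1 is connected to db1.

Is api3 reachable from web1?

Explore from web1.
Distance 1: reach db1, db2.
Distance 2: reach api1, auth2.
The search is exhausted without reaching api3; it lies in a different component.

No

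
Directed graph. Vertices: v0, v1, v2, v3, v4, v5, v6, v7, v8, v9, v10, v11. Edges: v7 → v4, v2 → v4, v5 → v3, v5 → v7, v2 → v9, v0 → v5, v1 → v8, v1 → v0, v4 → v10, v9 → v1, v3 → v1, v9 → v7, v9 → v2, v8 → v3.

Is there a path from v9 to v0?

Yes

Explore from v9.
Distance 1: reach v1, v2, v7.
Distance 2: reach v0, v4, v8.
Found v0.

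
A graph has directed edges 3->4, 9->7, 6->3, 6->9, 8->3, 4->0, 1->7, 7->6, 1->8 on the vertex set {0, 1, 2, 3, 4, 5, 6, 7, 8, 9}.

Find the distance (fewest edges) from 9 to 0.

5

Distance 0: 9.
Distance 1: 7.
Distance 2: 6.
Distance 3: 3.
Distance 4: 4.
Distance 5: 0 — contains 0.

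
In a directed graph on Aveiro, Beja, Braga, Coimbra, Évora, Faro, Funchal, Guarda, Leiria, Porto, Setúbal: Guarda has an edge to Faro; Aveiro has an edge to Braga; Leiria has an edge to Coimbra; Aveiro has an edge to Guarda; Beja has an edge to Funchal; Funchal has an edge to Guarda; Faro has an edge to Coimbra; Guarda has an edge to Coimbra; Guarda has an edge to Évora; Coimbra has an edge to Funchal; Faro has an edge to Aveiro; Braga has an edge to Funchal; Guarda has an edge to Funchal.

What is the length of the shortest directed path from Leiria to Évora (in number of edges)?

4

Distance 0: Leiria.
Distance 1: Coimbra.
Distance 2: Funchal.
Distance 3: Guarda.
Distance 4: Évora, Faro — contains Évora.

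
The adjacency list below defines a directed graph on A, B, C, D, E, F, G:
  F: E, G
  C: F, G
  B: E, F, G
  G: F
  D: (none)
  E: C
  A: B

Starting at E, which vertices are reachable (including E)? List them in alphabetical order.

Start at E.
Its neighbours: C.
Then their neighbours: F, G.
Nothing further is reachable.

C, E, F, G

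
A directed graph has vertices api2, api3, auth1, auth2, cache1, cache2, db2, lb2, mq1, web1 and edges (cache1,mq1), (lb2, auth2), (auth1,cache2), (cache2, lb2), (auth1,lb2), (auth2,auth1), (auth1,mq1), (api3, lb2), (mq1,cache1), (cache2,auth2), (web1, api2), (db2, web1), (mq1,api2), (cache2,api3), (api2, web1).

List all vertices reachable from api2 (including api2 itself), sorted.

api2, web1

Start at api2.
Its neighbours: web1.
Nothing further is reachable.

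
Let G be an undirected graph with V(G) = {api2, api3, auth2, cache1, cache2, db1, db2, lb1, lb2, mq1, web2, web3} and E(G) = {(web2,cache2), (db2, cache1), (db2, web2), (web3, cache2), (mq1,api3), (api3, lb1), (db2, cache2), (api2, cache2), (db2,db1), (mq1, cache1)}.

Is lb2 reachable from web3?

No

Explore from web3.
Distance 1: reach cache2.
Distance 2: reach api2, db2, web2.
Distance 3: reach cache1, db1.
Distance 4: reach mq1.
Distance 5: reach api3.
Distance 6: reach lb1.
The search is exhausted without reaching lb2; it lies in a different component.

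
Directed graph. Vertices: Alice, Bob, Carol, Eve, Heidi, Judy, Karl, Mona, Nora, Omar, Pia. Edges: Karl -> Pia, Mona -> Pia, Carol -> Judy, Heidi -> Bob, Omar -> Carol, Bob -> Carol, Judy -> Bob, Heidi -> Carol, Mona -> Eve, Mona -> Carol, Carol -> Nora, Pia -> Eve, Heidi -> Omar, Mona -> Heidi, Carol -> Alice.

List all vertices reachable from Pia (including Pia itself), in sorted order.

Start at Pia.
Its neighbours: Eve.
Nothing further is reachable.

Eve, Pia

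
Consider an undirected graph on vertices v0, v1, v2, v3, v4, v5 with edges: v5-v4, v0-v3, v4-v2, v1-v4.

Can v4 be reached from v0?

No

Explore from v0.
Distance 1: reach v3.
The search is exhausted without reaching v4; it lies in a different component.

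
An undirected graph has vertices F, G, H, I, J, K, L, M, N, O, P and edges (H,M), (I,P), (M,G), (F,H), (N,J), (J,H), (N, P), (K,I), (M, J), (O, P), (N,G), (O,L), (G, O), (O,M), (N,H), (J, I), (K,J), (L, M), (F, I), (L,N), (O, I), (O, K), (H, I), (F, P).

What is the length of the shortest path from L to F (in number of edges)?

3

Distance 0: L.
Distance 1: M, N, O.
Distance 2: G, H, I, J, K, P.
Distance 3: F — contains F.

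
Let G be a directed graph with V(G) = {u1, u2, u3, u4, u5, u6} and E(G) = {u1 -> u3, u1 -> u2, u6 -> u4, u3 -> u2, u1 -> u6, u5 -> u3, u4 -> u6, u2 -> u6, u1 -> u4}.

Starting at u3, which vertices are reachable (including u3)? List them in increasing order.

u2, u3, u4, u6

Start at u3.
Its neighbours: u2.
Then their neighbours: u6.
Then next layer: u4.
Nothing further is reachable.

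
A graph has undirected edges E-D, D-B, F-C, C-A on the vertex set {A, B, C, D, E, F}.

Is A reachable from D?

Explore from D.
Distance 1: reach B, E.
The search is exhausted without reaching A; it lies in a different component.

No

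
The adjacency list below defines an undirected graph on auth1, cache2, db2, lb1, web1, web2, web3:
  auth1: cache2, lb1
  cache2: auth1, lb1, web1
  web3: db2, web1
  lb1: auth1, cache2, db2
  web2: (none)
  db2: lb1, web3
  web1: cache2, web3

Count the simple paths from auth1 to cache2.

3

auth1–cache2
auth1–lb1–cache2
auth1–lb1–db2–web3–web1–cache2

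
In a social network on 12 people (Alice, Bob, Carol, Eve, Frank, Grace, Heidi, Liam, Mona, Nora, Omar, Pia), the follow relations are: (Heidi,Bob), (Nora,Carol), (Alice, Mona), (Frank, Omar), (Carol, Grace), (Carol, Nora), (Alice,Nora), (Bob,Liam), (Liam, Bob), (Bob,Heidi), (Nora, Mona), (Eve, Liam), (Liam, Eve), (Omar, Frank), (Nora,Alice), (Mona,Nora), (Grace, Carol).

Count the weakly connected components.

4

From Alice: component {Alice, Carol, Grace, Mona, Nora}.
From Bob: component {Bob, Eve, Heidi, Liam}.
From Frank: component {Frank, Omar}.
From Pia: component {Pia}.
That's 4 components.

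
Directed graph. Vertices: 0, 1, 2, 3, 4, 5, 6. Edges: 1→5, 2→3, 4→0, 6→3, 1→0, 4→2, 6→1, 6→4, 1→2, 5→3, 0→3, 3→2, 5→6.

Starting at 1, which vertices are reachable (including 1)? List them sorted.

Start at 1.
Its neighbours: 0, 2, 5.
Then their neighbours: 3, 6.
Then next layer: 4.
Every vertex is now reached.

0, 1, 2, 3, 4, 5, 6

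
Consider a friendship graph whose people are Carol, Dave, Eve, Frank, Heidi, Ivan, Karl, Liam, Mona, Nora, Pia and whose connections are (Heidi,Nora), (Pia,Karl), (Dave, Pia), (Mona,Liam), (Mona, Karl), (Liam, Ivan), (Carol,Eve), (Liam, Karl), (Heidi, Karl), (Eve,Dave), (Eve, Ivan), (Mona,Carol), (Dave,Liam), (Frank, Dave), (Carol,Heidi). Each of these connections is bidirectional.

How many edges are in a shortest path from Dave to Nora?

4

Distance 0: Dave.
Distance 1: Eve, Frank, Liam, Pia.
Distance 2: Carol, Ivan, Karl, Mona.
Distance 3: Heidi.
Distance 4: Nora — contains Nora.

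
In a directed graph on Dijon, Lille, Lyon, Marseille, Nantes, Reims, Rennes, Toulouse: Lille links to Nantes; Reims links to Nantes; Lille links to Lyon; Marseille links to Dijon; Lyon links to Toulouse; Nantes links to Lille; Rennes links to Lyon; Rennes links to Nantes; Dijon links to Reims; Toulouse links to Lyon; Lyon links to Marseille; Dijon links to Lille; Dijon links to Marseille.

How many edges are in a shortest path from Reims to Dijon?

Distance 0: Reims.
Distance 1: Nantes.
Distance 2: Lille.
Distance 3: Lyon.
Distance 4: Marseille, Toulouse.
Distance 5: Dijon — contains Dijon.

5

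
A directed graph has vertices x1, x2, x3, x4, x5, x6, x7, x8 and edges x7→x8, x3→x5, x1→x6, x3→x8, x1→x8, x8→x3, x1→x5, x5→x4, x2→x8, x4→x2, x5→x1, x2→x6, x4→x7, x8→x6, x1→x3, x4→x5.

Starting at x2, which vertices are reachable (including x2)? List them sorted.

Start at x2.
Its neighbours: x6, x8.
Then their neighbours: x3.
Then next layer: x5.
Then next layer: x1, x4.
Then next layer: x7.
Every vertex is now reached.

x1, x2, x3, x4, x5, x6, x7, x8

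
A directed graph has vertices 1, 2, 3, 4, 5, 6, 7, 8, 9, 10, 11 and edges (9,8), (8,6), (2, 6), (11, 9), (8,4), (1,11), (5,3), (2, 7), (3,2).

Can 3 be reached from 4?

No

4 has no outgoing edges, so nothing is reachable from it.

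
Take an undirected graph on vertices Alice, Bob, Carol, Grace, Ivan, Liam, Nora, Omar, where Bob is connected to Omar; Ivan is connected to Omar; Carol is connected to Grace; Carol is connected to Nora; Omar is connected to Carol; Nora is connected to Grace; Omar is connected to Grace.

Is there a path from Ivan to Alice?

No

Explore from Ivan.
Distance 1: reach Omar.
Distance 2: reach Bob, Carol, Grace.
Distance 3: reach Nora.
The search is exhausted without reaching Alice; it lies in a different component.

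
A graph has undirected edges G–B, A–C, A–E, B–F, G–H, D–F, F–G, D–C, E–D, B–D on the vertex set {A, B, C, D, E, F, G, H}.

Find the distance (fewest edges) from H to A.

Distance 0: H.
Distance 1: G.
Distance 2: B, F.
Distance 3: D.
Distance 4: C, E.
Distance 5: A — contains A.

5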